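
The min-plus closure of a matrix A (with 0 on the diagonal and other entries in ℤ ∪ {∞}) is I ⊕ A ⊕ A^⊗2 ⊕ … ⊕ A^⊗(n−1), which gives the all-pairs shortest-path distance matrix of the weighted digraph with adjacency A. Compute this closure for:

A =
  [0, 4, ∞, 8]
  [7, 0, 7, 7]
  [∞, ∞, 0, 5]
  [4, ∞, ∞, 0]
Closure =
  [0, 4, 11, 8]
  [7, 0, 7, 7]
  [9, 13, 0, 5]
  [4, 8, 15, 0]

This is the Floyd-Warshall all-pairs shortest-path computation. For each intermediate vertex k = 0, 1, …, 3, update dist[i][j] ← min(dist[i][j], dist[i][k] + dist[k][j]). The final matrix gives, for each (i, j), the minimum total weight of any directed path from i to j (possibly empty when i = j).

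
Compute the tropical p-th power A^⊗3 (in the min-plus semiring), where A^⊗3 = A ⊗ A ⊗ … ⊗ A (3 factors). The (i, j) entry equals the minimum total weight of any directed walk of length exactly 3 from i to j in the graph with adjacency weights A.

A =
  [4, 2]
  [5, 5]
A^⊗3 =
  [11, 9]
  [12, 11]

Each entry (A^⊗3)_ij equals the minimum over all length-3 walks i = v_0 → v_1 → … → v_3 = j of Σ_t A[v_t][v_{t+1}]. For example, for (i, j) = (0, 1) we minimise over 4 possible intermediate vertex sequences; the minimum is 9, attained along the walk 0 → 1 → 0 → 1.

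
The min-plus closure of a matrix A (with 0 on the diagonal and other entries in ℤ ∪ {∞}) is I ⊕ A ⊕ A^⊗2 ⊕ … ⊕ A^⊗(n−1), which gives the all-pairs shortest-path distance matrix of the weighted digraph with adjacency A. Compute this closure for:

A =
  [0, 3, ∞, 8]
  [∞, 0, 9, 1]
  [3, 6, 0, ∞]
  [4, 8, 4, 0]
Closure =
  [0, 3, 8, 4]
  [5, 0, 5, 1]
  [3, 6, 0, 7]
  [4, 7, 4, 0]

This is the Floyd-Warshall all-pairs shortest-path computation. For each intermediate vertex k = 0, 1, …, 3, update dist[i][j] ← min(dist[i][j], dist[i][k] + dist[k][j]). The final matrix gives, for each (i, j), the minimum total weight of any directed path from i to j (possibly empty when i = j).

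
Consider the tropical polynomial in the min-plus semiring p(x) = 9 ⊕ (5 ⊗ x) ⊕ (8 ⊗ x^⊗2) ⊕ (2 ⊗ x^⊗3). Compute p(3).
p(3) = 8

A tropical monomial a ⊗ x^⊗i evaluates to a + i · x. Evaluating each term at x = 3:
  Term 0 contributes 9 + 0 · 3 = 9
  Term 1 contributes 5 + 1 · 3 = 8
  Term 2 contributes 8 + 2 · 3 = 14
  Term 3 contributes 2 + 3 · 3 = 11
p(3) = ⊕ of these = min[9, 8, 14, 11] = 8.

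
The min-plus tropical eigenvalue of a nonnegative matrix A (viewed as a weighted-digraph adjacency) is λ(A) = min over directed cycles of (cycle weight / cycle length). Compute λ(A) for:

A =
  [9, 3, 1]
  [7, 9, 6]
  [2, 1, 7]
λ(A) = 3/2

Enumerate directed cycles and compute their means (weight / length). Sample:
  cycle 0 → 0: weight = 9, length = 1, mean = 9/1 ≈ 9.000
  cycle 1 → 1: weight = 9, length = 1, mean = 9/1 ≈ 9.000
  cycle 2 → 2: weight = 7, length = 1, mean = 7/1 ≈ 7.000
  cycle 0 → 1 → 0: weight = 10, length = 2, mean = 10/2 ≈ 5.000
  cycle 0 → 2 → 0: weight = 3, length = 2, mean = 3/2 ≈ 1.500
  cycle 1 → 0 → 1: weight = 10, length = 2, mean = 10/2 ≈ 5.000
Minimum mean = 1.500, attained e.g. along the cycle 0 → 2 → 0 with weight 3 and length 2. So λ(A) = 3/2 = 3/2.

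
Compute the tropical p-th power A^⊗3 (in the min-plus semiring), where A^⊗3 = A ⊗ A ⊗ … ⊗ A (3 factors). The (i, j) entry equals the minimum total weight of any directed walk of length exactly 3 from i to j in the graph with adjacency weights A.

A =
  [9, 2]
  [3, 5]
A^⊗3 =
  [10, 7]
  [8, 10]

Each entry (A^⊗3)_ij equals the minimum over all length-3 walks i = v_0 → v_1 → … → v_3 = j of Σ_t A[v_t][v_{t+1}]. For example, for (i, j) = (0, 1) we minimise over 4 possible intermediate vertex sequences; the minimum is 7, attained along the walk 0 → 1 → 0 → 1.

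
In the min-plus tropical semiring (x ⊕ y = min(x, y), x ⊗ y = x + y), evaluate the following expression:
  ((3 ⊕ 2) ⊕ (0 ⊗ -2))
((3 ⊕ 2) ⊕ (0 ⊗ -2)) = -2

Expand innermost to outermost. Recall ⊕ takes the minimum of its arguments and ⊗ takes their sum. Working out the expression ((3 ⊕ 2) ⊕ (0 ⊗ -2)) gives -2.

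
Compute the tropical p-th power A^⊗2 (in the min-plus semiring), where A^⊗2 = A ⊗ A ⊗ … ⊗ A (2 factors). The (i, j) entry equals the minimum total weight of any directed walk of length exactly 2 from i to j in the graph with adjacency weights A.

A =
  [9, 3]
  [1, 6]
A^⊗2 =
  [4, 9]
  [7, 4]

Each entry (A^⊗2)_ij equals the minimum over all length-2 walks i = v_0 → v_1 → … → v_2 = j of Σ_t A[v_t][v_{t+1}]. For example, for (i, j) = (0, 1) we minimise over 2 possible intermediate vertex sequences; the minimum is 9, attained along the walk 0 → 1 → 1.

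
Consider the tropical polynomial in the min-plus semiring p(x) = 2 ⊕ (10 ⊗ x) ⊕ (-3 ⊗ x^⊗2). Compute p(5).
p(5) = 2

A tropical monomial a ⊗ x^⊗i evaluates to a + i · x. Evaluating each term at x = 5:
  Term 0 contributes 2 + 0 · 5 = 2
  Term 1 contributes 10 + 1 · 5 = 15
  Term 2 contributes -3 + 2 · 5 = 7
p(5) = ⊕ of these = min[2, 15, 7] = 2.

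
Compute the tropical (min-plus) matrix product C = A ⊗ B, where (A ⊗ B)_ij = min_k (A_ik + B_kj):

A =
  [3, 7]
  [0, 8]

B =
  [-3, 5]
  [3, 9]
A ⊗ B =
  [0, 8]
  [-3, 5]

Apply the min-plus product entry-by-entry:
  C[0][0] = min over k of (A[0][0] + B[0][0] = 3 + -3 = 0, A[0][1] + B[1][0] = 7 + 3 = 10) = 0 (attained at k = 0)
  C[0][1] = min over k of (A[0][0] + B[0][1] = 3 + 5 = 8, A[0][1] + B[1][1] = 7 + 9 = 16) = 8 (attained at k = 0)
  C[1][0] = min over k of (A[1][0] + B[0][0] = 0 + -3 = -3, A[1][1] + B[1][0] = 8 + 3 = 11) = -3 (attained at k = 0)
  C[1][1] = min over k of (A[1][0] + B[0][1] = 0 + 5 = 5, A[1][1] + B[1][1] = 8 + 9 = 17) = 5 (attained at k = 0)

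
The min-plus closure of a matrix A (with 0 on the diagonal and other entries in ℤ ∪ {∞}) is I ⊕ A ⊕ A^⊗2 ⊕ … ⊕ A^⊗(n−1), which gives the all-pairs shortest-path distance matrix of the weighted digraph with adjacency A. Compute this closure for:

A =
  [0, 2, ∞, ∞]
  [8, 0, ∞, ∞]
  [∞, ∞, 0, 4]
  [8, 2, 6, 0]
Closure =
  [0, 2, ∞, ∞]
  [8, 0, ∞, ∞]
  [12, 6, 0, 4]
  [8, 2, 6, 0]

This is the Floyd-Warshall all-pairs shortest-path computation. For each intermediate vertex k = 0, 1, …, 3, update dist[i][j] ← min(dist[i][j], dist[i][k] + dist[k][j]). The final matrix gives, for each (i, j), the minimum total weight of any directed path from i to j (possibly empty when i = j).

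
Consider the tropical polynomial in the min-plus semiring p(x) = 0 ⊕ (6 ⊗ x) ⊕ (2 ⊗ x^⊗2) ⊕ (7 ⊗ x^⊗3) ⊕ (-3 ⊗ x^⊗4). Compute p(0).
p(0) = -3

A tropical monomial a ⊗ x^⊗i evaluates to a + i · x. Evaluating each term at x = 0:
  Term 0 contributes 0 + 0 · 0 = 0
  Term 1 contributes 6 + 1 · 0 = 6
  Term 2 contributes 2 + 2 · 0 = 2
  Term 3 contributes 7 + 3 · 0 = 7
  Term 4 contributes -3 + 4 · 0 = -3
p(0) = ⊕ of these = min[0, 6, 2, 7, -3] = -3.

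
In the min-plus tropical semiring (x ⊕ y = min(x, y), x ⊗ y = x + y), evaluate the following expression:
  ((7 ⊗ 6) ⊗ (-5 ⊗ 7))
((7 ⊗ 6) ⊗ (-5 ⊗ 7)) = 15

Expand innermost to outermost. Recall ⊕ takes the minimum of its arguments and ⊗ takes their sum. Working out the expression ((7 ⊗ 6) ⊗ (-5 ⊗ 7)) gives 15.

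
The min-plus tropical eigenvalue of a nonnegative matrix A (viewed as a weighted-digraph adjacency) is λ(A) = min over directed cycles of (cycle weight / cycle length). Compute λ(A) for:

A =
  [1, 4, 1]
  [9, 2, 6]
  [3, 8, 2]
λ(A) = 1

Enumerate directed cycles and compute their means (weight / length). Sample:
  cycle 0 → 0: weight = 1, length = 1, mean = 1/1 ≈ 1.000
  cycle 1 → 1: weight = 2, length = 1, mean = 2/1 ≈ 2.000
  cycle 2 → 2: weight = 2, length = 1, mean = 2/1 ≈ 2.000
  cycle 0 → 1 → 0: weight = 13, length = 2, mean = 13/2 ≈ 6.500
  cycle 0 → 2 → 0: weight = 4, length = 2, mean = 4/2 ≈ 2.000
  cycle 1 → 0 → 1: weight = 13, length = 2, mean = 13/2 ≈ 6.500
Minimum mean = 1.000, attained e.g. along the cycle 0 → 0 with weight 1 and length 1. So λ(A) = 1/1 = 1.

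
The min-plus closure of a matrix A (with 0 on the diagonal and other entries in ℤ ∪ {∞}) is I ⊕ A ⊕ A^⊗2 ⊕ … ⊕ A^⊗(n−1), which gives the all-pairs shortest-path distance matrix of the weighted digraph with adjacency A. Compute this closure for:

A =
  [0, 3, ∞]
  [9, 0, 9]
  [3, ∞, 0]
Closure =
  [0, 3, 12]
  [9, 0, 9]
  [3, 6, 0]

This is the Floyd-Warshall all-pairs shortest-path computation. For each intermediate vertex k = 0, 1, …, 2, update dist[i][j] ← min(dist[i][j], dist[i][k] + dist[k][j]). The final matrix gives, for each (i, j), the minimum total weight of any directed path from i to j (possibly empty when i = j).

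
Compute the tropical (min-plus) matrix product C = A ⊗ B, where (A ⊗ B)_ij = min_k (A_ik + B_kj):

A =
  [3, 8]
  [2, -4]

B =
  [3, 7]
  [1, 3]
A ⊗ B =
  [6, 10]
  [-3, -1]

Apply the min-plus product entry-by-entry:
  C[0][0] = min over k of (A[0][0] + B[0][0] = 3 + 3 = 6, A[0][1] + B[1][0] = 8 + 1 = 9) = 6 (attained at k = 0)
  C[0][1] = min over k of (A[0][0] + B[0][1] = 3 + 7 = 10, A[0][1] + B[1][1] = 8 + 3 = 11) = 10 (attained at k = 0)
  C[1][0] = min over k of (A[1][0] + B[0][0] = 2 + 3 = 5, A[1][1] + B[1][0] = -4 + 1 = -3) = -3 (attained at k = 1)
  C[1][1] = min over k of (A[1][0] + B[0][1] = 2 + 7 = 9, A[1][1] + B[1][1] = -4 + 3 = -1) = -1 (attained at k = 1)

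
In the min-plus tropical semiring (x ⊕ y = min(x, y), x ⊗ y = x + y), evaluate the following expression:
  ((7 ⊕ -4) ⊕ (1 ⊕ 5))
((7 ⊕ -4) ⊕ (1 ⊕ 5)) = -4

Expand innermost to outermost. Recall ⊕ takes the minimum of its arguments and ⊗ takes their sum. Working out the expression ((7 ⊕ -4) ⊕ (1 ⊕ 5)) gives -4.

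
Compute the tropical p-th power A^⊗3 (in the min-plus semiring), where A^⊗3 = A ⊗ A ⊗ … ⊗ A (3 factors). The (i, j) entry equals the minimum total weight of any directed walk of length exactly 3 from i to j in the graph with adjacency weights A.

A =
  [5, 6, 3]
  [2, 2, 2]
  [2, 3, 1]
A^⊗3 =
  [6, 7, 5]
  [5, 6, 4]
  [4, 5, 3]

Each entry (A^⊗3)_ij equals the minimum over all length-3 walks i = v_0 → v_1 → … → v_3 = j of Σ_t A[v_t][v_{t+1}]. For example, for (i, j) = (0, 2) we minimise over 9 possible intermediate vertex sequences; the minimum is 5, attained along the walk 0 → 2 → 2 → 2.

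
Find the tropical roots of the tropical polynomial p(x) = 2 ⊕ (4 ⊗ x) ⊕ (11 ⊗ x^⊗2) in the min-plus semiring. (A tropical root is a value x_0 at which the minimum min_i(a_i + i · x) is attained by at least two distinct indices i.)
Roots: {-7, -2}

Each tropical root is a break point of the lower envelope of the lines y = a_i + i · x (there are 3 lines, with slopes 0, 1, ..., 2). Only the lines that attain the minimum somewhere contribute to roots; other lines are dominated. Here the surviving (envelope) indices are i = 2, i = 1, i = 0.
Intersections between consecutive envelope lines give the roots: for adjacent envelope indices i < j the intersection is x = (a_i − a_j) / (j − i). Reading off the sorted break points: {-7, -2}.
Verification: at each break x_0, at least two indices attain the minimum of min_i(a_i + i · x_0).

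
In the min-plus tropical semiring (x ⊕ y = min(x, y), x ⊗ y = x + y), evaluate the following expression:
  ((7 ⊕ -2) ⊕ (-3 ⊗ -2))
((7 ⊕ -2) ⊕ (-3 ⊗ -2)) = -5

Expand innermost to outermost. Recall ⊕ takes the minimum of its arguments and ⊗ takes their sum. Working out the expression ((7 ⊕ -2) ⊕ (-3 ⊗ -2)) gives -5.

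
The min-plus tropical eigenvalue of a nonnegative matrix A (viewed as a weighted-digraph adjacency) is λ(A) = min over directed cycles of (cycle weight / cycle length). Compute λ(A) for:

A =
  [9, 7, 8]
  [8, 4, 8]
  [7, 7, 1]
λ(A) = 1

Enumerate directed cycles and compute their means (weight / length). Sample:
  cycle 0 → 0: weight = 9, length = 1, mean = 9/1 ≈ 9.000
  cycle 1 → 1: weight = 4, length = 1, mean = 4/1 ≈ 4.000
  cycle 2 → 2: weight = 1, length = 1, mean = 1/1 ≈ 1.000
  cycle 0 → 1 → 0: weight = 15, length = 2, mean = 15/2 ≈ 7.500
  cycle 0 → 2 → 0: weight = 15, length = 2, mean = 15/2 ≈ 7.500
  cycle 1 → 0 → 1: weight = 15, length = 2, mean = 15/2 ≈ 7.500
Minimum mean = 1.000, attained e.g. along the cycle 2 → 2 with weight 1 and length 1. So λ(A) = 1/1 = 1.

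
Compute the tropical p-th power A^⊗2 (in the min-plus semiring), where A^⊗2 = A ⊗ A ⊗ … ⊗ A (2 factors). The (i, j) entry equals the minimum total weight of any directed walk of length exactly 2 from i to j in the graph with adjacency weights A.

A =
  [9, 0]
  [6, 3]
A^⊗2 =
  [6, 3]
  [9, 6]

Each entry (A^⊗2)_ij equals the minimum over all length-2 walks i = v_0 → v_1 → … → v_2 = j of Σ_t A[v_t][v_{t+1}]. For example, for (i, j) = (0, 1) we minimise over 2 possible intermediate vertex sequences; the minimum is 3, attained along the walk 0 → 1 → 1.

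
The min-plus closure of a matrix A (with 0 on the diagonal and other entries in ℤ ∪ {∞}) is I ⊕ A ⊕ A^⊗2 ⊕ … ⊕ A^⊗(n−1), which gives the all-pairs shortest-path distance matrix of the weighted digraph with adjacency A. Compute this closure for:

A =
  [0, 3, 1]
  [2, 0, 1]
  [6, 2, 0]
Closure =
  [0, 3, 1]
  [2, 0, 1]
  [4, 2, 0]

This is the Floyd-Warshall all-pairs shortest-path computation. For each intermediate vertex k = 0, 1, …, 2, update dist[i][j] ← min(dist[i][j], dist[i][k] + dist[k][j]). The final matrix gives, for each (i, j), the minimum total weight of any directed path from i to j (possibly empty when i = j).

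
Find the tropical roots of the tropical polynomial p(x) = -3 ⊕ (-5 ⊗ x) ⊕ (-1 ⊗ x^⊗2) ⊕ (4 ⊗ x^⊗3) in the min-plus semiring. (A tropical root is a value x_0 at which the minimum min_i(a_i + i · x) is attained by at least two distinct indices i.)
Roots: {-5, -4, 2}

Each tropical root is a break point of the lower envelope of the lines y = a_i + i · x (there are 4 lines, with slopes 0, 1, ..., 3). Only the lines that attain the minimum somewhere contribute to roots; other lines are dominated. Here the surviving (envelope) indices are i = 3, i = 2, i = 1, i = 0.
Intersections between consecutive envelope lines give the roots: for adjacent envelope indices i < j the intersection is x = (a_i − a_j) / (j − i). Reading off the sorted break points: {-5, -4, 2}.
Verification: at each break x_0, at least two indices attain the minimum of min_i(a_i + i · x_0).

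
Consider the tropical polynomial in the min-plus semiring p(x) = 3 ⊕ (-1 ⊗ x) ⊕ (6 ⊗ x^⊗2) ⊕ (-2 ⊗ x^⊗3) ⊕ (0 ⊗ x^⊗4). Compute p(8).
p(8) = 3

A tropical monomial a ⊗ x^⊗i evaluates to a + i · x. Evaluating each term at x = 8:
  Term 0 contributes 3 + 0 · 8 = 3
  Term 1 contributes -1 + 1 · 8 = 7
  Term 2 contributes 6 + 2 · 8 = 22
  Term 3 contributes -2 + 3 · 8 = 22
  Term 4 contributes 0 + 4 · 8 = 32
p(8) = ⊕ of these = min[3, 7, 22, 22, 32] = 3.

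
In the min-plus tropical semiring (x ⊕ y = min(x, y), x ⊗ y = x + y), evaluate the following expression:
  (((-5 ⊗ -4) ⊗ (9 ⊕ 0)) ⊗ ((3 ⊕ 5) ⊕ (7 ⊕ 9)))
(((-5 ⊗ -4) ⊗ (9 ⊕ 0)) ⊗ ((3 ⊕ 5) ⊕ (7 ⊕ 9))) = -6

Expand innermost to outermost. Recall ⊕ takes the minimum of its arguments and ⊗ takes their sum. Working out the expression (((-5 ⊗ -4) ⊗ (9 ⊕ 0)) ⊗ ((3 ⊕ 5) ⊕ (7 ⊕ 9))) gives -6.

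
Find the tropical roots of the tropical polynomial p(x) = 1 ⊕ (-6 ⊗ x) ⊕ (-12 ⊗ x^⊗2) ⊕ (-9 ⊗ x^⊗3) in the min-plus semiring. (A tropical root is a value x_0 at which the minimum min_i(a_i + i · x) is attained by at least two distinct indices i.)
Roots: {-3, 6, 7}

Each tropical root is a break point of the lower envelope of the lines y = a_i + i · x (there are 4 lines, with slopes 0, 1, ..., 3). Only the lines that attain the minimum somewhere contribute to roots; other lines are dominated. Here the surviving (envelope) indices are i = 3, i = 2, i = 1, i = 0.
Intersections between consecutive envelope lines give the roots: for adjacent envelope indices i < j the intersection is x = (a_i − a_j) / (j − i). Reading off the sorted break points: {-3, 6, 7}.
Verification: at each break x_0, at least two indices attain the minimum of min_i(a_i + i · x_0).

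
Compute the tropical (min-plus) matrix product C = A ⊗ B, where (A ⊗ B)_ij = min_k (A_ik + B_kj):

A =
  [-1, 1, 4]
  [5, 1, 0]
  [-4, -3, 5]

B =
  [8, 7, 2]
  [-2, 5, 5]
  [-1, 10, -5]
A ⊗ B =
  [-1, 6, -1]
  [-1, 6, -5]
  [-5, 2, -2]

Apply the min-plus product entry-by-entry:
  C[0][0] = min over k of (A[0][0] + B[0][0] = -1 + 8 = 7, A[0][1] + B[1][0] = 1 + -2 = -1, A[0][2] + B[2][0] = 4 + -1 = 3) = -1 (attained at k = 1)
  C[0][1] = min over k of (A[0][0] + B[0][1] = -1 + 7 = 6, A[0][1] + B[1][1] = 1 + 5 = 6, A[0][2] + B[2][1] = 4 + 10 = 14) = 6 (attained at k = 0)
  C[0][2] = min over k of (A[0][0] + B[0][2] = -1 + 2 = 1, A[0][1] + B[1][2] = 1 + 5 = 6, A[0][2] + B[2][2] = 4 + -5 = -1) = -1 (attained at k = 2)
  C[1][0] = min over k of (A[1][0] + B[0][0] = 5 + 8 = 13, A[1][1] + B[1][0] = 1 + -2 = -1, A[1][2] + B[2][0] = 0 + -1 = -1) = -1 (attained at k = 1)
  C[1][1] = min over k of (A[1][0] + B[0][1] = 5 + 7 = 12, A[1][1] + B[1][1] = 1 + 5 = 6, A[1][2] + B[2][1] = 0 + 10 = 10) = 6 (attained at k = 1)
  C[1][2] = min over k of (A[1][0] + B[0][2] = 5 + 2 = 7, A[1][1] + B[1][2] = 1 + 5 = 6, A[1][2] + B[2][2] = 0 + -5 = -5) = -5 (attained at k = 2)
  C[2][0] = min over k of (A[2][0] + B[0][0] = -4 + 8 = 4, A[2][1] + B[1][0] = -3 + -2 = -5, A[2][2] + B[2][0] = 5 + -1 = 4) = -5 (attained at k = 1)
  C[2][1] = min over k of (A[2][0] + B[0][1] = -4 + 7 = 3, A[2][1] + B[1][1] = -3 + 5 = 2, A[2][2] + B[2][1] = 5 + 10 = 15) = 2 (attained at k = 1)
  C[2][2] = min over k of (A[2][0] + B[0][2] = -4 + 2 = -2, A[2][1] + B[1][2] = -3 + 5 = 2, A[2][2] + B[2][2] = 5 + -5 = 0) = -2 (attained at k = 0)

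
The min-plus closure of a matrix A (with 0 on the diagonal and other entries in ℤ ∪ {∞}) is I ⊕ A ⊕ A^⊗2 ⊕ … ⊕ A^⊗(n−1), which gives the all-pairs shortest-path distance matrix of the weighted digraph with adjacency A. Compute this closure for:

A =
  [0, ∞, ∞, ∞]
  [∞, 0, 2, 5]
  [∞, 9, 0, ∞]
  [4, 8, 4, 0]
Closure =
  [0, ∞, ∞, ∞]
  [9, 0, 2, 5]
  [18, 9, 0, 14]
  [4, 8, 4, 0]

This is the Floyd-Warshall all-pairs shortest-path computation. For each intermediate vertex k = 0, 1, …, 3, update dist[i][j] ← min(dist[i][j], dist[i][k] + dist[k][j]). The final matrix gives, for each (i, j), the minimum total weight of any directed path from i to j (possibly empty when i = j).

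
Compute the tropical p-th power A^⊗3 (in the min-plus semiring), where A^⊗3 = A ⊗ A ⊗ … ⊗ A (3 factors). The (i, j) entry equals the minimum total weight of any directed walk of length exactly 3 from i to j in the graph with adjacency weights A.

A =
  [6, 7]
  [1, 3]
A^⊗3 =
  [11, 13]
  [7, 9]

Each entry (A^⊗3)_ij equals the minimum over all length-3 walks i = v_0 → v_1 → … → v_3 = j of Σ_t A[v_t][v_{t+1}]. For example, for (i, j) = (0, 1) we minimise over 4 possible intermediate vertex sequences; the minimum is 13, attained along the walk 0 → 1 → 1 → 1.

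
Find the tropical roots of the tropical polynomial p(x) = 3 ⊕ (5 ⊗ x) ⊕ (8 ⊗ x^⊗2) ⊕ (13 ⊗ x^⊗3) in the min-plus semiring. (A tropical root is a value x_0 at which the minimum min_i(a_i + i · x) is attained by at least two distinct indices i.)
Roots: {-5, -3, -2}

Each tropical root is a break point of the lower envelope of the lines y = a_i + i · x (there are 4 lines, with slopes 0, 1, ..., 3). Only the lines that attain the minimum somewhere contribute to roots; other lines are dominated. Here the surviving (envelope) indices are i = 3, i = 2, i = 1, i = 0.
Intersections between consecutive envelope lines give the roots: for adjacent envelope indices i < j the intersection is x = (a_i − a_j) / (j − i). Reading off the sorted break points: {-5, -3, -2}.
Verification: at each break x_0, at least two indices attain the minimum of min_i(a_i + i · x_0).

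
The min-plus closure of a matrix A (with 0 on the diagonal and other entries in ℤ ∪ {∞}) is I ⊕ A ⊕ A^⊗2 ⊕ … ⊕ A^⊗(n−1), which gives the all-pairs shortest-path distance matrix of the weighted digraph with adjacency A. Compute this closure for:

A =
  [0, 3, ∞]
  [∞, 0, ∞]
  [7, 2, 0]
Closure =
  [0, 3, ∞]
  [∞, 0, ∞]
  [7, 2, 0]

This is the Floyd-Warshall all-pairs shortest-path computation. For each intermediate vertex k = 0, 1, …, 2, update dist[i][j] ← min(dist[i][j], dist[i][k] + dist[k][j]). The final matrix gives, for each (i, j), the minimum total weight of any directed path from i to j (possibly empty when i = j).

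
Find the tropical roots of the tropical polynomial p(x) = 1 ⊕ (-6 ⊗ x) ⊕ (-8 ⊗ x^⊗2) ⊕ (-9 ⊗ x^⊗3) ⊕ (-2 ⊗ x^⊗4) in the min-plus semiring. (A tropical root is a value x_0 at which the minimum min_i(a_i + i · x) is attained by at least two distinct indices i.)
Roots: {-7, 1, 2, 7}

Each tropical root is a break point of the lower envelope of the lines y = a_i + i · x (there are 5 lines, with slopes 0, 1, ..., 4). Only the lines that attain the minimum somewhere contribute to roots; other lines are dominated. Here the surviving (envelope) indices are i = 4, i = 3, i = 2, i = 1, i = 0.
Intersections between consecutive envelope lines give the roots: for adjacent envelope indices i < j the intersection is x = (a_i − a_j) / (j − i). Reading off the sorted break points: {-7, 1, 2, 7}.
Verification: at each break x_0, at least two indices attain the minimum of min_i(a_i + i · x_0).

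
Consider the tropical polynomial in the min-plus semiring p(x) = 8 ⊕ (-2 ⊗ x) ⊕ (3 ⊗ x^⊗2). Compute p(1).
p(1) = -1

A tropical monomial a ⊗ x^⊗i evaluates to a + i · x. Evaluating each term at x = 1:
  Term 0 contributes 8 + 0 · 1 = 8
  Term 1 contributes -2 + 1 · 1 = -1
  Term 2 contributes 3 + 2 · 1 = 5
p(1) = ⊕ of these = min[8, -1, 5] = -1.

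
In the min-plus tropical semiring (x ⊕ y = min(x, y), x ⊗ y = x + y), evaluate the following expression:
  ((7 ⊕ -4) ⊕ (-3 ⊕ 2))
((7 ⊕ -4) ⊕ (-3 ⊕ 2)) = -4

Expand innermost to outermost. Recall ⊕ takes the minimum of its arguments and ⊗ takes their sum. Working out the expression ((7 ⊕ -4) ⊕ (-3 ⊕ 2)) gives -4.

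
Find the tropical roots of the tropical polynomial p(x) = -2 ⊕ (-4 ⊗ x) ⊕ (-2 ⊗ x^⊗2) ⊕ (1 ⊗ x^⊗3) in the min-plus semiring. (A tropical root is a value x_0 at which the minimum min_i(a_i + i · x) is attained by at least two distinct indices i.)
Roots: {-3, -2, 2}

Each tropical root is a break point of the lower envelope of the lines y = a_i + i · x (there are 4 lines, with slopes 0, 1, ..., 3). Only the lines that attain the minimum somewhere contribute to roots; other lines are dominated. Here the surviving (envelope) indices are i = 3, i = 2, i = 1, i = 0.
Intersections between consecutive envelope lines give the roots: for adjacent envelope indices i < j the intersection is x = (a_i − a_j) / (j − i). Reading off the sorted break points: {-3, -2, 2}.
Verification: at each break x_0, at least two indices attain the minimum of min_i(a_i + i · x_0).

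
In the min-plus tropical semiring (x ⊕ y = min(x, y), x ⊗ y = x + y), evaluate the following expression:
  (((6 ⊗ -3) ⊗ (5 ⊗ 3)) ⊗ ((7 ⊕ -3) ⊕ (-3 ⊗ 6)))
(((6 ⊗ -3) ⊗ (5 ⊗ 3)) ⊗ ((7 ⊕ -3) ⊕ (-3 ⊗ 6))) = 8

Expand innermost to outermost. Recall ⊕ takes the minimum of its arguments and ⊗ takes their sum. Working out the expression (((6 ⊗ -3) ⊗ (5 ⊗ 3)) ⊗ ((7 ⊕ -3) ⊕ (-3 ⊗ 6))) gives 8.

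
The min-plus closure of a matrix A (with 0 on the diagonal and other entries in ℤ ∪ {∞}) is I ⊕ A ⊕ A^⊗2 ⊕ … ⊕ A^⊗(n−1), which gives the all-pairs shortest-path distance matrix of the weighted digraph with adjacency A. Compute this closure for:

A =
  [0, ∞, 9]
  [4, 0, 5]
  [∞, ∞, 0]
Closure =
  [0, ∞, 9]
  [4, 0, 5]
  [∞, ∞, 0]

This is the Floyd-Warshall all-pairs shortest-path computation. For each intermediate vertex k = 0, 1, …, 2, update dist[i][j] ← min(dist[i][j], dist[i][k] + dist[k][j]). The final matrix gives, for each (i, j), the minimum total weight of any directed path from i to j (possibly empty when i = j).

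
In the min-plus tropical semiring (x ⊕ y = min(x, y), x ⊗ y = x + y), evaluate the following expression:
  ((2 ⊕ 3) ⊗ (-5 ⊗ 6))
((2 ⊕ 3) ⊗ (-5 ⊗ 6)) = 3

Expand innermost to outermost. Recall ⊕ takes the minimum of its arguments and ⊗ takes their sum. Working out the expression ((2 ⊕ 3) ⊗ (-5 ⊗ 6)) gives 3.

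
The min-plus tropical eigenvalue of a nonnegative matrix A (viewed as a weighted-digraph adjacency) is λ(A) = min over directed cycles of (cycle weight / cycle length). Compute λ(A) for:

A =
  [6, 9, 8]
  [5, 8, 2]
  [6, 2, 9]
λ(A) = 2

Enumerate directed cycles and compute their means (weight / length). Sample:
  cycle 0 → 0: weight = 6, length = 1, mean = 6/1 ≈ 6.000
  cycle 1 → 1: weight = 8, length = 1, mean = 8/1 ≈ 8.000
  cycle 2 → 2: weight = 9, length = 1, mean = 9/1 ≈ 9.000
  cycle 0 → 1 → 0: weight = 14, length = 2, mean = 14/2 ≈ 7.000
  cycle 0 → 2 → 0: weight = 14, length = 2, mean = 14/2 ≈ 7.000
  cycle 1 → 0 → 1: weight = 14, length = 2, mean = 14/2 ≈ 7.000
Minimum mean = 2.000, attained e.g. along the cycle 1 → 2 → 1 with weight 4 and length 2. So λ(A) = 4/2 = 2.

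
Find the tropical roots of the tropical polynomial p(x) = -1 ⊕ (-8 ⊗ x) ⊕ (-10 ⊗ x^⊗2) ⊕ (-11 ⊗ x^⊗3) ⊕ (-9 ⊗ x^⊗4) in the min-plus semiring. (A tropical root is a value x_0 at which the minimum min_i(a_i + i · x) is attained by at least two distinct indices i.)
Roots: {-2, 1, 2, 7}

Each tropical root is a break point of the lower envelope of the lines y = a_i + i · x (there are 5 lines, with slopes 0, 1, ..., 4). Only the lines that attain the minimum somewhere contribute to roots; other lines are dominated. Here the surviving (envelope) indices are i = 4, i = 3, i = 2, i = 1, i = 0.
Intersections between consecutive envelope lines give the roots: for adjacent envelope indices i < j the intersection is x = (a_i − a_j) / (j − i). Reading off the sorted break points: {-2, 1, 2, 7}.
Verification: at each break x_0, at least two indices attain the minimum of min_i(a_i + i · x_0).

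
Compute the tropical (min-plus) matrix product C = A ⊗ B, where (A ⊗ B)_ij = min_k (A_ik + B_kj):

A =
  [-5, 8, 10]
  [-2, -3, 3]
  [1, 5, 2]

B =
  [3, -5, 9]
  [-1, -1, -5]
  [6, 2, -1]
A ⊗ B =
  [-2, -10, 3]
  [-4, -7, -8]
  [4, -4, 0]

Apply the min-plus product entry-by-entry:
  C[0][0] = min over k of (A[0][0] + B[0][0] = -5 + 3 = -2, A[0][1] + B[1][0] = 8 + -1 = 7, A[0][2] + B[2][0] = 10 + 6 = 16) = -2 (attained at k = 0)
  C[0][1] = min over k of (A[0][0] + B[0][1] = -5 + -5 = -10, A[0][1] + B[1][1] = 8 + -1 = 7, A[0][2] + B[2][1] = 10 + 2 = 12) = -10 (attained at k = 0)
  C[0][2] = min over k of (A[0][0] + B[0][2] = -5 + 9 = 4, A[0][1] + B[1][2] = 8 + -5 = 3, A[0][2] + B[2][2] = 10 + -1 = 9) = 3 (attained at k = 1)
  C[1][0] = min over k of (A[1][0] + B[0][0] = -2 + 3 = 1, A[1][1] + B[1][0] = -3 + -1 = -4, A[1][2] + B[2][0] = 3 + 6 = 9) = -4 (attained at k = 1)
  C[1][1] = min over k of (A[1][0] + B[0][1] = -2 + -5 = -7, A[1][1] + B[1][1] = -3 + -1 = -4, A[1][2] + B[2][1] = 3 + 2 = 5) = -7 (attained at k = 0)
  C[1][2] = min over k of (A[1][0] + B[0][2] = -2 + 9 = 7, A[1][1] + B[1][2] = -3 + -5 = -8, A[1][2] + B[2][2] = 3 + -1 = 2) = -8 (attained at k = 1)
  C[2][0] = min over k of (A[2][0] + B[0][0] = 1 + 3 = 4, A[2][1] + B[1][0] = 5 + -1 = 4, A[2][2] + B[2][0] = 2 + 6 = 8) = 4 (attained at k = 0)
  C[2][1] = min over k of (A[2][0] + B[0][1] = 1 + -5 = -4, A[2][1] + B[1][1] = 5 + -1 = 4, A[2][2] + B[2][1] = 2 + 2 = 4) = -4 (attained at k = 0)
  C[2][2] = min over k of (A[2][0] + B[0][2] = 1 + 9 = 10, A[2][1] + B[1][2] = 5 + -5 = 0, A[2][2] + B[2][2] = 2 + -1 = 1) = 0 (attained at k = 1)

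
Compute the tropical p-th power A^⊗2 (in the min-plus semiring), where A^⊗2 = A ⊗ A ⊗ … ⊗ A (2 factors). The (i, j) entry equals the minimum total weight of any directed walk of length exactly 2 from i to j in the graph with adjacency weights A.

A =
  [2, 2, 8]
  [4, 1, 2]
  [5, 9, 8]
A^⊗2 =
  [4, 3, 4]
  [5, 2, 3]
  [7, 7, 11]

Each entry (A^⊗2)_ij equals the minimum over all length-2 walks i = v_0 → v_1 → … → v_2 = j of Σ_t A[v_t][v_{t+1}]. For example, for (i, j) = (0, 2) we minimise over 3 possible intermediate vertex sequences; the minimum is 4, attained along the walk 0 → 1 → 2.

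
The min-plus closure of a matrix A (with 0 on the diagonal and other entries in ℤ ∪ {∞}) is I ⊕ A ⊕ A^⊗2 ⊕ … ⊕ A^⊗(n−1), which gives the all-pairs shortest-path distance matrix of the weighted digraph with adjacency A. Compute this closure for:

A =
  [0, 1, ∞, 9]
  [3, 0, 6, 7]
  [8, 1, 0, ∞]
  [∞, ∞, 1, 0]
Closure =
  [0, 1, 7, 8]
  [3, 0, 6, 7]
  [4, 1, 0, 8]
  [5, 2, 1, 0]

This is the Floyd-Warshall all-pairs shortest-path computation. For each intermediate vertex k = 0, 1, …, 3, update dist[i][j] ← min(dist[i][j], dist[i][k] + dist[k][j]). The final matrix gives, for each (i, j), the minimum total weight of any directed path from i to j (possibly empty when i = j).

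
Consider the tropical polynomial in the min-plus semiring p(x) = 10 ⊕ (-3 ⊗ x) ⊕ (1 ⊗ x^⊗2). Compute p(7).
p(7) = 4

A tropical monomial a ⊗ x^⊗i evaluates to a + i · x. Evaluating each term at x = 7:
  Term 0 contributes 10 + 0 · 7 = 10
  Term 1 contributes -3 + 1 · 7 = 4
  Term 2 contributes 1 + 2 · 7 = 15
p(7) = ⊕ of these = min[10, 4, 15] = 4.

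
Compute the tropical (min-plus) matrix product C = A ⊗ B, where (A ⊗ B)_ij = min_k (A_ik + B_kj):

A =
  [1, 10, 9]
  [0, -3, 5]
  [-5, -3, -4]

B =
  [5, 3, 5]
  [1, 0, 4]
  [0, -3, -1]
A ⊗ B =
  [6, 4, 6]
  [-2, -3, 1]
  [-4, -7, -5]

Apply the min-plus product entry-by-entry:
  C[0][0] = min over k of (A[0][0] + B[0][0] = 1 + 5 = 6, A[0][1] + B[1][0] = 10 + 1 = 11, A[0][2] + B[2][0] = 9 + 0 = 9) = 6 (attained at k = 0)
  C[0][1] = min over k of (A[0][0] + B[0][1] = 1 + 3 = 4, A[0][1] + B[1][1] = 10 + 0 = 10, A[0][2] + B[2][1] = 9 + -3 = 6) = 4 (attained at k = 0)
  C[0][2] = min over k of (A[0][0] + B[0][2] = 1 + 5 = 6, A[0][1] + B[1][2] = 10 + 4 = 14, A[0][2] + B[2][2] = 9 + -1 = 8) = 6 (attained at k = 0)
  C[1][0] = min over k of (A[1][0] + B[0][0] = 0 + 5 = 5, A[1][1] + B[1][0] = -3 + 1 = -2, A[1][2] + B[2][0] = 5 + 0 = 5) = -2 (attained at k = 1)
  C[1][1] = min over k of (A[1][0] + B[0][1] = 0 + 3 = 3, A[1][1] + B[1][1] = -3 + 0 = -3, A[1][2] + B[2][1] = 5 + -3 = 2) = -3 (attained at k = 1)
  C[1][2] = min over k of (A[1][0] + B[0][2] = 0 + 5 = 5, A[1][1] + B[1][2] = -3 + 4 = 1, A[1][2] + B[2][2] = 5 + -1 = 4) = 1 (attained at k = 1)
  C[2][0] = min over k of (A[2][0] + B[0][0] = -5 + 5 = 0, A[2][1] + B[1][0] = -3 + 1 = -2, A[2][2] + B[2][0] = -4 + 0 = -4) = -4 (attained at k = 2)
  C[2][1] = min over k of (A[2][0] + B[0][1] = -5 + 3 = -2, A[2][1] + B[1][1] = -3 + 0 = -3, A[2][2] + B[2][1] = -4 + -3 = -7) = -7 (attained at k = 2)
  C[2][2] = min over k of (A[2][0] + B[0][2] = -5 + 5 = 0, A[2][1] + B[1][2] = -3 + 4 = 1, A[2][2] + B[2][2] = -4 + -1 = -5) = -5 (attained at k = 2)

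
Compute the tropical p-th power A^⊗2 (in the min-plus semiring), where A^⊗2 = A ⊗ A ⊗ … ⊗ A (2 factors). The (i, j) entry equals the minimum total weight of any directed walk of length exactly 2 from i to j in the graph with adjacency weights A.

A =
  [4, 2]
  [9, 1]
A^⊗2 =
  [8, 3]
  [10, 2]

Each entry (A^⊗2)_ij equals the minimum over all length-2 walks i = v_0 → v_1 → … → v_2 = j of Σ_t A[v_t][v_{t+1}]. For example, for (i, j) = (0, 1) we minimise over 2 possible intermediate vertex sequences; the minimum is 3, attained along the walk 0 → 1 → 1.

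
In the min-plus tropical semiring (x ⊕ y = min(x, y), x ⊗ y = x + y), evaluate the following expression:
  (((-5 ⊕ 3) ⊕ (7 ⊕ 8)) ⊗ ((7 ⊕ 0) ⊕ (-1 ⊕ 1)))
(((-5 ⊕ 3) ⊕ (7 ⊕ 8)) ⊗ ((7 ⊕ 0) ⊕ (-1 ⊕ 1))) = -6

Expand innermost to outermost. Recall ⊕ takes the minimum of its arguments and ⊗ takes their sum. Working out the expression (((-5 ⊕ 3) ⊕ (7 ⊕ 8)) ⊗ ((7 ⊕ 0) ⊕ (-1 ⊕ 1))) gives -6.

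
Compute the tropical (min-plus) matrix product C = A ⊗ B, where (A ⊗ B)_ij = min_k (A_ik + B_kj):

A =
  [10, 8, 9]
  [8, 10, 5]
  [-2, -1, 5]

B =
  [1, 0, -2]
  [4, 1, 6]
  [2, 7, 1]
A ⊗ B =
  [11, 9, 8]
  [7, 8, 6]
  [-1, -2, -4]

Apply the min-plus product entry-by-entry:
  C[0][0] = min over k of (A[0][0] + B[0][0] = 10 + 1 = 11, A[0][1] + B[1][0] = 8 + 4 = 12, A[0][2] + B[2][0] = 9 + 2 = 11) = 11 (attained at k = 0)
  C[0][1] = min over k of (A[0][0] + B[0][1] = 10 + 0 = 10, A[0][1] + B[1][1] = 8 + 1 = 9, A[0][2] + B[2][1] = 9 + 7 = 16) = 9 (attained at k = 1)
  C[0][2] = min over k of (A[0][0] + B[0][2] = 10 + -2 = 8, A[0][1] + B[1][2] = 8 + 6 = 14, A[0][2] + B[2][2] = 9 + 1 = 10) = 8 (attained at k = 0)
  C[1][0] = min over k of (A[1][0] + B[0][0] = 8 + 1 = 9, A[1][1] + B[1][0] = 10 + 4 = 14, A[1][2] + B[2][0] = 5 + 2 = 7) = 7 (attained at k = 2)
  C[1][1] = min over k of (A[1][0] + B[0][1] = 8 + 0 = 8, A[1][1] + B[1][1] = 10 + 1 = 11, A[1][2] + B[2][1] = 5 + 7 = 12) = 8 (attained at k = 0)
  C[1][2] = min over k of (A[1][0] + B[0][2] = 8 + -2 = 6, A[1][1] + B[1][2] = 10 + 6 = 16, A[1][2] + B[2][2] = 5 + 1 = 6) = 6 (attained at k = 0)
  C[2][0] = min over k of (A[2][0] + B[0][0] = -2 + 1 = -1, A[2][1] + B[1][0] = -1 + 4 = 3, A[2][2] + B[2][0] = 5 + 2 = 7) = -1 (attained at k = 0)
  C[2][1] = min over k of (A[2][0] + B[0][1] = -2 + 0 = -2, A[2][1] + B[1][1] = -1 + 1 = 0, A[2][2] + B[2][1] = 5 + 7 = 12) = -2 (attained at k = 0)
  C[2][2] = min over k of (A[2][0] + B[0][2] = -2 + -2 = -4, A[2][1] + B[1][2] = -1 + 6 = 5, A[2][2] + B[2][2] = 5 + 1 = 6) = -4 (attained at k = 0)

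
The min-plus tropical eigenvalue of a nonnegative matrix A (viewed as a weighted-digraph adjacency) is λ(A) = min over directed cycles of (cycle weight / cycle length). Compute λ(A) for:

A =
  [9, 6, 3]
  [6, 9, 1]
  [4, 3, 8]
λ(A) = 2

Enumerate directed cycles and compute their means (weight / length). Sample:
  cycle 0 → 0: weight = 9, length = 1, mean = 9/1 ≈ 9.000
  cycle 1 → 1: weight = 9, length = 1, mean = 9/1 ≈ 9.000
  cycle 2 → 2: weight = 8, length = 1, mean = 8/1 ≈ 8.000
  cycle 0 → 1 → 0: weight = 12, length = 2, mean = 12/2 ≈ 6.000
  cycle 0 → 2 → 0: weight = 7, length = 2, mean = 7/2 ≈ 3.500
  cycle 1 → 0 → 1: weight = 12, length = 2, mean = 12/2 ≈ 6.000
Minimum mean = 2.000, attained e.g. along the cycle 1 → 2 → 1 with weight 4 and length 2. So λ(A) = 4/2 = 2.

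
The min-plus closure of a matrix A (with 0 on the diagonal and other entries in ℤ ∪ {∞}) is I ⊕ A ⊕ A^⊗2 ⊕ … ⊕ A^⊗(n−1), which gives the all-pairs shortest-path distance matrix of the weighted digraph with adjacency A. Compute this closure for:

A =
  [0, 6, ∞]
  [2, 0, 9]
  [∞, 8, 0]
Closure =
  [0, 6, 15]
  [2, 0, 9]
  [10, 8, 0]

This is the Floyd-Warshall all-pairs shortest-path computation. For each intermediate vertex k = 0, 1, …, 2, update dist[i][j] ← min(dist[i][j], dist[i][k] + dist[k][j]). The final matrix gives, for each (i, j), the minimum total weight of any directed path from i to j (possibly empty when i = j).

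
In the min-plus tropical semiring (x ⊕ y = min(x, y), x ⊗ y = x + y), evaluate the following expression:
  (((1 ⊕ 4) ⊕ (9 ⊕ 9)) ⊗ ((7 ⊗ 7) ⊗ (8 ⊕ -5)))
(((1 ⊕ 4) ⊕ (9 ⊕ 9)) ⊗ ((7 ⊗ 7) ⊗ (8 ⊕ -5))) = 10

Expand innermost to outermost. Recall ⊕ takes the minimum of its arguments and ⊗ takes their sum. Working out the expression (((1 ⊕ 4) ⊕ (9 ⊕ 9)) ⊗ ((7 ⊗ 7) ⊗ (8 ⊕ -5))) gives 10.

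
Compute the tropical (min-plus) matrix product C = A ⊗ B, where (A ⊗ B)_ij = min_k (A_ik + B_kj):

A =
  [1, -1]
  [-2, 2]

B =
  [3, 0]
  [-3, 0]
A ⊗ B =
  [-4, -1]
  [-1, -2]

Apply the min-plus product entry-by-entry:
  C[0][0] = min over k of (A[0][0] + B[0][0] = 1 + 3 = 4, A[0][1] + B[1][0] = -1 + -3 = -4) = -4 (attained at k = 1)
  C[0][1] = min over k of (A[0][0] + B[0][1] = 1 + 0 = 1, A[0][1] + B[1][1] = -1 + 0 = -1) = -1 (attained at k = 1)
  C[1][0] = min over k of (A[1][0] + B[0][0] = -2 + 3 = 1, A[1][1] + B[1][0] = 2 + -3 = -1) = -1 (attained at k = 1)
  C[1][1] = min over k of (A[1][0] + B[0][1] = -2 + 0 = -2, A[1][1] + B[1][1] = 2 + 0 = 2) = -2 (attained at k = 0)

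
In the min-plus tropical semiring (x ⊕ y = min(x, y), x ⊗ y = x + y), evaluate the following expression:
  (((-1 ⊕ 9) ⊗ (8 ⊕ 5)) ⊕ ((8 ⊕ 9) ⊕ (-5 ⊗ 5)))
(((-1 ⊕ 9) ⊗ (8 ⊕ 5)) ⊕ ((8 ⊕ 9) ⊕ (-5 ⊗ 5))) = 0

Expand innermost to outermost. Recall ⊕ takes the minimum of its arguments and ⊗ takes their sum. Working out the expression (((-1 ⊕ 9) ⊗ (8 ⊕ 5)) ⊕ ((8 ⊕ 9) ⊕ (-5 ⊗ 5))) gives 0.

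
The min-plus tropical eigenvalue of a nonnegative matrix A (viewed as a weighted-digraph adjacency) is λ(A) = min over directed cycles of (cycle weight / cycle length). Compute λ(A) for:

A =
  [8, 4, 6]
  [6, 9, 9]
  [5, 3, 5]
λ(A) = 5

Enumerate directed cycles and compute their means (weight / length). Sample:
  cycle 0 → 0: weight = 8, length = 1, mean = 8/1 ≈ 8.000
  cycle 1 → 1: weight = 9, length = 1, mean = 9/1 ≈ 9.000
  cycle 2 → 2: weight = 5, length = 1, mean = 5/1 ≈ 5.000
  cycle 0 → 1 → 0: weight = 10, length = 2, mean = 10/2 ≈ 5.000
  cycle 0 → 2 → 0: weight = 11, length = 2, mean = 11/2 ≈ 5.500
  cycle 1 → 0 → 1: weight = 10, length = 2, mean = 10/2 ≈ 5.000
Minimum mean = 5.000, attained e.g. along the cycle 2 → 2 with weight 5 and length 1. So λ(A) = 5/1 = 5.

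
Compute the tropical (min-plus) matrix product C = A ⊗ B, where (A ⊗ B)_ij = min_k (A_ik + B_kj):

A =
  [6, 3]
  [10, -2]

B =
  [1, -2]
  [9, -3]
A ⊗ B =
  [7, 0]
  [7, -5]

Apply the min-plus product entry-by-entry:
  C[0][0] = min over k of (A[0][0] + B[0][0] = 6 + 1 = 7, A[0][1] + B[1][0] = 3 + 9 = 12) = 7 (attained at k = 0)
  C[0][1] = min over k of (A[0][0] + B[0][1] = 6 + -2 = 4, A[0][1] + B[1][1] = 3 + -3 = 0) = 0 (attained at k = 1)
  C[1][0] = min over k of (A[1][0] + B[0][0] = 10 + 1 = 11, A[1][1] + B[1][0] = -2 + 9 = 7) = 7 (attained at k = 1)
  C[1][1] = min over k of (A[1][0] + B[0][1] = 10 + -2 = 8, A[1][1] + B[1][1] = -2 + -3 = -5) = -5 (attained at k = 1)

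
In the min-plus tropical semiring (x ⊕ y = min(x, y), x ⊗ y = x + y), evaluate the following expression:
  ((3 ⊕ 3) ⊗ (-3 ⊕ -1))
((3 ⊕ 3) ⊗ (-3 ⊕ -1)) = 0

Expand innermost to outermost. Recall ⊕ takes the minimum of its arguments and ⊗ takes their sum. Working out the expression ((3 ⊕ 3) ⊗ (-3 ⊕ -1)) gives 0.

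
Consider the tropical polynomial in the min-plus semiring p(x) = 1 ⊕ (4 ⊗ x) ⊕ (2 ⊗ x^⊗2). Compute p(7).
p(7) = 1

A tropical monomial a ⊗ x^⊗i evaluates to a + i · x. Evaluating each term at x = 7:
  Term 0 contributes 1 + 0 · 7 = 1
  Term 1 contributes 4 + 1 · 7 = 11
  Term 2 contributes 2 + 2 · 7 = 16
p(7) = ⊕ of these = min[1, 11, 16] = 1.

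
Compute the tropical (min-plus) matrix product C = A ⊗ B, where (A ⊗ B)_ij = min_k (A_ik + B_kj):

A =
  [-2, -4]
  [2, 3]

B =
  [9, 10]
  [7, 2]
A ⊗ B =
  [3, -2]
  [10, 5]

Apply the min-plus product entry-by-entry:
  C[0][0] = min over k of (A[0][0] + B[0][0] = -2 + 9 = 7, A[0][1] + B[1][0] = -4 + 7 = 3) = 3 (attained at k = 1)
  C[0][1] = min over k of (A[0][0] + B[0][1] = -2 + 10 = 8, A[0][1] + B[1][1] = -4 + 2 = -2) = -2 (attained at k = 1)
  C[1][0] = min over k of (A[1][0] + B[0][0] = 2 + 9 = 11, A[1][1] + B[1][0] = 3 + 7 = 10) = 10 (attained at k = 1)
  C[1][1] = min over k of (A[1][0] + B[0][1] = 2 + 10 = 12, A[1][1] + B[1][1] = 3 + 2 = 5) = 5 (attained at k = 1)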